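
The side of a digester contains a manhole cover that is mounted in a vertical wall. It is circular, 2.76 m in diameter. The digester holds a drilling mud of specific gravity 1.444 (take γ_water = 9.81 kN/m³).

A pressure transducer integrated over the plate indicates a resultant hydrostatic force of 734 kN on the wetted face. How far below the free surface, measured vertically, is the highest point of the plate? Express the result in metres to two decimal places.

d_top ≈ 7.28 m

γ = 1.444 × 9.81 = 14.16564 kN/m³.
A = π(1.38)² = 5.98285 m².
From F = γ·h_c·A, the centroid depth is h_c = 734/(14.16564 × 5.98285) = 8.66068 m.
The centroid is at the centre, 1.38 m below the top of the plate, so the highest point sits at h_top = 8.66068 − 1.38 = 7.28068 m below the surface.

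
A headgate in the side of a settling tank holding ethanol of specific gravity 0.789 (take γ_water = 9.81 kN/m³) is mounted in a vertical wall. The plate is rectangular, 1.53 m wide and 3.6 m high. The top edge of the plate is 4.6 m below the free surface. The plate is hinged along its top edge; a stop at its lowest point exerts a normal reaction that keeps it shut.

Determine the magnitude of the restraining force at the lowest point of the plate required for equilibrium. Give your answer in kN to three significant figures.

P ≈ 149 kN

γ = 0.789 × 9.81 = 7.74009 kN/m³.
The centroid lies 3.6/2 = 1.8 m below the top edge, so the centroid depth is h_c = 4.6 + 1.8 = 6.4 m.
A = 1.53 × 3.6 = 5.508 m².
Resultant F = γ·h_c·A = 7.74009 × 6.4 × 5.508 = 272.847 kN.
I_c = b·h³/12 = 1.53 × 3.6³/12 = 5.94864 m⁴.
Centre of pressure: y_p = y_c + I_c/(y_c·A) = 6.4 + 5.94864/(6.4 × 5.508) = 6.4 + 0.16875 = 6.56875 m along the plane.
The resultant acts 1.8 + 0.16875 = 1.96875 m (along the plate) below the hinge at the top edge, so the moment about the hinge is M = F × 1.96875 = 272.847 × 1.96875 = 537.168 kN·m.
A normal force at the bottom, 3.6 m from the hinge, must supply this moment: P = 537.168/3.6 = 149.213 kN.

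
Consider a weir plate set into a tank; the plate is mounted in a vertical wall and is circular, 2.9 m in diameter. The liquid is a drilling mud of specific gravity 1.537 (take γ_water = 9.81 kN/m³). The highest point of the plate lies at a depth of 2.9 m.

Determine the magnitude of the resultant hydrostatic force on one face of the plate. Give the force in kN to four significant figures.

γ = 1.537 × 9.81 = 15.07797 kN/m³.
The centroid is at the centre, 1.45 m below the top of the plate, so the centroid depth is h_c = 2.9 + 1.45 = 4.35 m.
A = π(1.45)² = 6.6052 m².
Resultant F = γ·h_c·A = 15.07797 × 4.35 × 6.6052 = 433.23 kN.

F ≈ 433.2 kN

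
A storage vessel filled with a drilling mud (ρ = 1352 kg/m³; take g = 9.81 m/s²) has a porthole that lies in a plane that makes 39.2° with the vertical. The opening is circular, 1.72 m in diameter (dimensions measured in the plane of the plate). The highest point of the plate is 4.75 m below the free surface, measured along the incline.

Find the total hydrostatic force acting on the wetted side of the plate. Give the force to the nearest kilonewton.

γ = ρg = 1352 × 9.81 / 1000 = 13.26312 kN/m³.
The plate makes 39.2° with the vertical, i.e. θ = 90° − 39.2° = 50.8° to the horizontal. Measuring y along the incline from the free-surface line, vertical depth h = y·sinθ with sinθ = 0.774944.
The centroid is at the centre, 0.86 m below the top of the plate, so y_c = 4.75 + 0.86 = 5.61 m and h_c = 5.61 × 0.774944 = 4.34744 m.
A = π(0.86)² = 2.32352 m².
Resultant F = γ·h_c·A = 13.26312 × 4.34744 × 2.32352 = 133.976 kN.

F ≈ 134 kN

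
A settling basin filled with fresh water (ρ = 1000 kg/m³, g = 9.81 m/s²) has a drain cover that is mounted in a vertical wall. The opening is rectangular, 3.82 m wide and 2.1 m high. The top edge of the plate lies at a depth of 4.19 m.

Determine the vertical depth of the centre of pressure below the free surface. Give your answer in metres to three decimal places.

γ = ρg = 1000 × 9.81 = 9810 N/m³ = 9.81 kN/m³.
The centroid lies 2.1/2 = 1.05 m below the top edge, so the centroid depth is h_c = 4.19 + 1.05 = 5.24 m.
A = 3.82 × 2.1 = 8.022 m².
Resultant F = γ·h_c·A = 9.81 × 5.24 × 8.022 = 412.366 kN.
I_c = b·h³/12 = 3.82 × 2.1³/12 = 2.94809 m⁴.
Centre of pressure: y_p = y_c + I_c/(y_c·A) = 5.24 + 2.94809/(5.24 × 8.022) = 5.24 + 0.0701337 = 5.31013 m along the plane.

h_p = 5.310 m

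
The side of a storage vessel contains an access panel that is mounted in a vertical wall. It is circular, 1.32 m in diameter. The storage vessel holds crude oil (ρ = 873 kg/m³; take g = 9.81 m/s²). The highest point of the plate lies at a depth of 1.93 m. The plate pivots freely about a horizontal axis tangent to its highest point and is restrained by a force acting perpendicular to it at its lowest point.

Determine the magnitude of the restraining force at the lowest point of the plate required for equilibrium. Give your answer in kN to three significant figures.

P ≈ 16.1 kN

γ = ρg = 873 × 9.81 / 1000 = 8.56413 kN/m³.
The centroid is at the centre, 0.66 m below the top of the plate, so the centroid depth is h_c = 1.93 + 0.66 = 2.59 m.
A = π(0.66)² = 1.36848 m².
Resultant F = γ·h_c·A = 8.56413 × 2.59 × 1.36848 = 30.3544 kN.
I_c = πr⁴/4 = π × 0.66⁴/4 = 0.149027 m⁴.
Centre of pressure: y_p = y_c + I_c/(y_c·A) = 2.59 + 0.149027/(2.59 × 1.36848) = 2.59 + 0.0420462 = 2.63205 m along the plane.
The resultant acts 0.66 + 0.0420462 = 0.702046 m (along the plate) below the hinge at the top edge, so the moment about the hinge is M = F × 0.702046 = 30.3544 × 0.702046 = 21.3102 kN·m.
A normal force at the bottom, 1.32 m from the hinge, must supply this moment: P = 21.3102/1.32 = 16.1441 kN.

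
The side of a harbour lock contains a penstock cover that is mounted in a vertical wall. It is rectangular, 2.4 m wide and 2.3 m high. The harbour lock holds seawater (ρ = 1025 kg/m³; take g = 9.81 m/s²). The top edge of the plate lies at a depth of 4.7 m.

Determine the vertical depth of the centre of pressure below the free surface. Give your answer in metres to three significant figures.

γ = ρg = 1025 × 9.81 / 1000 = 10.05525 kN/m³.
The centroid lies 2.3/2 = 1.15 m below the top edge, so the centroid depth is h_c = 4.7 + 1.15 = 5.85 m.
A = 2.4 × 2.3 = 5.52 m².
Resultant F = γ·h_c·A = 10.05525 × 5.85 × 5.52 = 324.704 kN.
I_c = b·h³/12 = 2.4 × 2.3³/12 = 2.4334 m⁴.
Centre of pressure: y_p = y_c + I_c/(y_c·A) = 5.85 + 2.4334/(5.85 × 5.52) = 5.85 + 0.0753561 = 5.92536 m along the plane.

h_p = 5.93 m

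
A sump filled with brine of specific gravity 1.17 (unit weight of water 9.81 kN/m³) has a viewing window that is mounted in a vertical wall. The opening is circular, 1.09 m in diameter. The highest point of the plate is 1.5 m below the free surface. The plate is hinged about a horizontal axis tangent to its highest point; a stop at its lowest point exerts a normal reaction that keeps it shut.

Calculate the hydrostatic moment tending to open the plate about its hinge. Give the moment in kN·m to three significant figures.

γ = 1.17 × 9.81 = 11.4777 kN/m³.
The centroid is at the centre, 0.545 m below the top of the plate, so the centroid depth is h_c = 1.5 + 0.545 = 2.045 m.
A = π(0.545)² = 0.933132 m².
Resultant F = γ·h_c·A = 11.4777 × 2.045 × 0.933132 = 21.9024 kN.
I_c = πr⁴/4 = π × 0.545⁴/4 = 0.0692909 m⁴.
Centre of pressure: y_p = y_c + I_c/(y_c·A) = 2.045 + 0.0692909/(2.045 × 0.933132) = 2.045 + 0.0363111 = 2.08131 m along the plane.
The resultant acts 0.545 + 0.0363111 = 0.581311 m (along the plate) below the hinge at the top edge, so the moment about the hinge is M = F × 0.581311 = 21.9024 × 0.581311 = 12.7321 kN·m.

M ≈ 12.7 kN·m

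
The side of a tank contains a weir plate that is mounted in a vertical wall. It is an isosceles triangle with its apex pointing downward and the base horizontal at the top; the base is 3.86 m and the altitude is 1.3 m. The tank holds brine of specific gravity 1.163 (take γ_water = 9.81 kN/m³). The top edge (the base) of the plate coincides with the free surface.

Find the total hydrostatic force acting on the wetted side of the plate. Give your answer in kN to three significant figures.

F ≈ 12.4 kN

γ = 1.163 × 9.81 = 11.40903 kN/m³.
With the apex down, the centroid sits h/3 = 1.3/3 = 0.433333 m below the base (the top edge), so the centroid depth is h_c = 0.433333 m.
A = ½ × 3.86 × 1.3 = 2.509 m².
Resultant F = γ·h_c·A = 11.40903 × 0.433333 × 2.509 = 12.4043 kN.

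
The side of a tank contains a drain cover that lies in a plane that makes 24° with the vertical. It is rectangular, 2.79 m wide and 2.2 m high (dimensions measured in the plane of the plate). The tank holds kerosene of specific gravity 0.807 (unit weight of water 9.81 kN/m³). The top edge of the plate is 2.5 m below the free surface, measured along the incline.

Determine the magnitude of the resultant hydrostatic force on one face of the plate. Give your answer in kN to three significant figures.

F ≈ 160 kN

γ = 0.807 × 9.81 = 7.91667 kN/m³.
The plate makes 24° with the vertical, i.e. θ = 90° − 24° = 66° to the horizontal. Measuring y along the incline from the free-surface line, vertical depth h = y·sinθ with sinθ = 0.913545.
The centroid lies 2.2/2 = 1.1 m below the top edge, so y_c = 2.5 + 1.1 = 3.6 m and h_c = 3.6 × 0.913545 = 3.28876 m.
A = 2.79 × 2.2 = 6.138 m².
Resultant F = γ·h_c·A = 7.91667 × 3.28876 × 6.138 = 159.809 kN.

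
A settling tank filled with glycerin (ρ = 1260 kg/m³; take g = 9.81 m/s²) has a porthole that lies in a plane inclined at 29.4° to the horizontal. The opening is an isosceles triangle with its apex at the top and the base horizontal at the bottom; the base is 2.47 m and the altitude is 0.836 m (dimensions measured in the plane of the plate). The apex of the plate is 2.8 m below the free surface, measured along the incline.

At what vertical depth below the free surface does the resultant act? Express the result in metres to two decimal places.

h_p = 1.65 m

γ = ρg = 1260 × 9.81 / 1000 = 12.3606 kN/m³.
Let θ = 29.4° be the plate's angle to the horizontal; measure y along the incline from where the plane meets the free surface. Vertical depth h = y·sinθ with sinθ = 0.490904.
With the apex up, the centroid sits 2h/3 = 2 × 0.836/3 = 0.557333 m below the apex, so y_c = 2.8 + 0.557333 = 3.35733 m and h_c = 3.35733 × 0.490904 = 1.64813 m.
A = ½ × 2.47 × 0.836 = 1.03246 m².
Resultant F = γ·h_c·A = 12.3606 × 1.64813 × 1.03246 = 21.0331 kN.
I_c = b·h³/36 = 2.47 × 0.836³/36 = 0.0400879 m⁴.
Centre of pressure: y_p = y_c + I_c/(y_c·A) = 3.35733 + 0.0400879/(3.35733 × 1.03246) = 3.35733 + 0.011565 = 3.3689 m along the plane.
Vertically, h_p = y_p·sinθ = 3.3689 × 0.490904 = 1.65381 m.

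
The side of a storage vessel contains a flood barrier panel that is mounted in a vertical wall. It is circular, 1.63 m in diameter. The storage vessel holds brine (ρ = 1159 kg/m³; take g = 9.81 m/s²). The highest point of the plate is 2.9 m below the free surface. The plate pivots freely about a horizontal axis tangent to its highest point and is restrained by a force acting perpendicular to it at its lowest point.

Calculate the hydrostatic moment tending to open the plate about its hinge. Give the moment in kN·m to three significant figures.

M ≈ 75.8 kN·m

γ = ρg = 1159 × 9.81 / 1000 = 11.36979 kN/m³.
The centroid is at the centre, 0.815 m below the top of the plate, so the centroid depth is h_c = 2.9 + 0.815 = 3.715 m.
A = π(0.815)² = 2.08672 m².
Resultant F = γ·h_c·A = 11.36979 × 3.715 × 2.08672 = 88.1405 kN.
I_c = πr⁴/4 = π × 0.815⁴/4 = 0.346514 m⁴.
Centre of pressure: y_p = y_c + I_c/(y_c·A) = 3.715 + 0.346514/(3.715 × 2.08672) = 3.715 + 0.044699 = 3.7597 m along the plane.
The resultant acts 0.815 + 0.044699 = 0.859699 m (along the plate) below the hinge at the top edge, so the moment about the hinge is M = F × 0.859699 = 88.1405 × 0.859699 = 75.7743 kN·m.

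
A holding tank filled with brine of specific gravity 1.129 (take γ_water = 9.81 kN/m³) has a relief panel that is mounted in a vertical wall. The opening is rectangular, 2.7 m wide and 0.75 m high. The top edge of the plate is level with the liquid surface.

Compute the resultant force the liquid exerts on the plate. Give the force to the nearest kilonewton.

γ = 1.129 × 9.81 = 11.07549 kN/m³.
The centroid lies 0.75/2 = 0.375 m below the top edge, so the centroid depth is h_c = 0.375 m.
A = 2.7 × 0.75 = 2.025 m².
Resultant F = γ·h_c·A = 11.07549 × 0.375 × 2.025 = 8.41045 kN.

F ≈ 8 kN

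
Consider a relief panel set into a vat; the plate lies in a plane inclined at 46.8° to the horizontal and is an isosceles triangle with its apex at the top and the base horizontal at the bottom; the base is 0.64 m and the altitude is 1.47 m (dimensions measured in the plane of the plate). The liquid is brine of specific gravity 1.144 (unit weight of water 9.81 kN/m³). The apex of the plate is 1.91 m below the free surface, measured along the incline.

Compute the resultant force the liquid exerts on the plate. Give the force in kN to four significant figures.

γ = 1.144 × 9.81 = 11.22264 kN/m³.
Let θ = 46.8° be the plate's angle to the horizontal; measure y along the incline from where the plane meets the free surface. Vertical depth h = y·sinθ with sinθ = 0.728969.
With the apex up, the centroid sits 2h/3 = 2 × 1.47/3 = 0.98 m below the apex, so y_c = 1.91 + 0.98 = 2.89 m and h_c = 2.89 × 0.728969 = 2.10672 m.
A = ½ × 0.64 × 1.47 = 0.4704 m².
Resultant F = γ·h_c·A = 11.22264 × 2.10672 × 0.4704 = 11.1216 kN.

F ≈ 11.12 kN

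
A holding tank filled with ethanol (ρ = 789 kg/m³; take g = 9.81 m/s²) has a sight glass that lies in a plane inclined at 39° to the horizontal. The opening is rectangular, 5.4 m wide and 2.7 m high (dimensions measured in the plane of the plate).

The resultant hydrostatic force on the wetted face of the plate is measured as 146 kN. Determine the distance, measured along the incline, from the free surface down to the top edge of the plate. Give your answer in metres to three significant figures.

γ = ρg = 789 × 9.81 / 1000 = 7.74009 kN/m³.
A = 5.4 × 2.7 = 14.58 m².
From F = γ·h_c·A, the centroid depth is h_c = 146/(7.74009 × 14.58) = 1.29375 m.
Let θ = 39° be the plate's angle to the horizontal; measure y along the incline from where the plane meets the free surface. Vertical depth h = y·sinθ with sinθ = 0.629320.
Along the incline, y_c = h_c/sinθ = 1.29375/0.629320 = 2.05579 m.
The centroid lies 2.7/2 = 1.35 m below the top edge, so the top edge sits at y_top = 2.05579 − 1.35 = 0.70579 m along the incline.

y_top ≈ 0.706 m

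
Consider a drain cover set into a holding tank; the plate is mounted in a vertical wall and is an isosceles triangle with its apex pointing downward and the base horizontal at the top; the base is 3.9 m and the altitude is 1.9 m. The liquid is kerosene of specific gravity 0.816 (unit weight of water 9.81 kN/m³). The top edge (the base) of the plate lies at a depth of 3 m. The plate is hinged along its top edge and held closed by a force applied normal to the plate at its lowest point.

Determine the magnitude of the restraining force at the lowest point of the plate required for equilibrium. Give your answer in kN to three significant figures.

P ≈ 39.1 kN

γ = 0.816 × 9.81 = 8.00496 kN/m³.
With the apex down, the centroid sits h/3 = 1.9/3 = 0.633333 m below the base (the top edge), so the centroid depth is h_c = 3 + 0.633333 = 3.63333 m.
A = ½ × 3.9 × 1.9 = 3.705 m².
Resultant F = γ·h_c·A = 8.00496 × 3.63333 × 3.705 = 107.759 kN.
I_c = b·h³/36 = 3.9 × 1.9³/36 = 0.743058 m⁴.
Centre of pressure: y_p = y_c + I_c/(y_c·A) = 3.63333 + 0.743058/(3.63333 × 3.705) = 3.63333 + 0.0551988 = 3.68853 m along the plane.
The resultant acts 0.633333 + 0.0551988 = 0.688532 m (along the plate) below the hinge at the top edge, so the moment about the hinge is M = F × 0.688532 = 107.759 × 0.688532 = 74.1955 kN·m.
A normal force at the bottom, 1.9 m from the hinge, must supply this moment: P = 74.1955/1.9 = 39.0503 kN.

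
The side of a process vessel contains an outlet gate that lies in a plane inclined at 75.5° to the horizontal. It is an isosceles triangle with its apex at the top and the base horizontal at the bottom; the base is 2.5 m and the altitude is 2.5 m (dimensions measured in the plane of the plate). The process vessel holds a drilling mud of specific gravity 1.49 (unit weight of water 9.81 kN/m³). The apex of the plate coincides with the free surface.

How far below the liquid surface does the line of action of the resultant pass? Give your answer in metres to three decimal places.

h_p = 1.815 m

γ = 1.49 × 9.81 = 14.6169 kN/m³.
Let θ = 75.5° be the plate's angle to the horizontal; measure y along the incline from where the plane meets the free surface. Vertical depth h = y·sinθ with sinθ = 0.968148.
With the apex up, the centroid sits 2h/3 = 2 × 2.5/3 = 1.66667 m below the apex, so y_c = 1.66667 m and h_c = 1.66667 × 0.968148 = 1.61358 m.
A = ½ × 2.5 × 2.5 = 3.125 m².
Resultant F = γ·h_c·A = 14.6169 × 1.61358 × 3.125 = 73.7048 kN.
I_c = b·h³/36 = 2.5 × 2.5³/36 = 1.08507 m⁴.
Centre of pressure: y_p = y_c + I_c/(y_c·A) = 1.66667 + 1.08507/(1.66667 × 3.125) = 1.66667 + 0.208333 = 1.875 m along the plane.
Vertically, h_p = y_p·sinθ = 1.875 × 0.968148 = 1.81528 m.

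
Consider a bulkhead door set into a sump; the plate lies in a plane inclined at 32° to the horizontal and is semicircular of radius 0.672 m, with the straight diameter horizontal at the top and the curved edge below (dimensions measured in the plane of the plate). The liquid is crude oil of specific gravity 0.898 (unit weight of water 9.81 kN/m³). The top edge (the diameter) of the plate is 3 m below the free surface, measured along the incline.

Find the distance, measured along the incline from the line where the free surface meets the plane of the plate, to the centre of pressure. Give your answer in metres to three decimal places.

y_p = 3.295 m

γ = 0.898 × 9.81 = 8.80938 kN/m³.
Let θ = 32° be the plate's angle to the horizontal; measure y along the incline from where the plane meets the free surface. Vertical depth h = y·sinθ with sinθ = 0.529919.
The centroid of a semicircle lies 4r/(3π) = 0.285206 m from the diameter, here below the top edge, so y_c = 3 + 0.285206 = 3.28521 m and h_c = 3.28521 × 0.529919 = 1.7409 m.
A = πr²/2 = π × 0.672²/2 = 0.709346 m².
Resultant F = γ·h_c·A = 8.80938 × 1.7409 × 0.709346 = 10.8787 kN.
I_c = (π/8 − 8/(9π))·r⁴ = 0.109757 × 0.672⁴ = 0.0223825 m⁴.
Centre of pressure: y_p = y_c + I_c/(y_c·A) = 3.28521 + 0.0223825/(3.28521 × 0.709346) = 3.28521 + 0.00960478 = 3.29481 m along the plane.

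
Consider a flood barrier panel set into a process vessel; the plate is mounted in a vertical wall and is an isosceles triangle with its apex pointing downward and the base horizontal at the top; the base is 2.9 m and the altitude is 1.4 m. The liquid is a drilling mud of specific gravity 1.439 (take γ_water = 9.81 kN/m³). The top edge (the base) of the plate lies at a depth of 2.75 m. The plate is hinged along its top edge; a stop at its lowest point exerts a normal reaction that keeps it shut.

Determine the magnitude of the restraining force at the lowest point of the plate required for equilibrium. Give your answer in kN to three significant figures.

γ = 1.439 × 9.81 = 14.11659 kN/m³.
With the apex down, the centroid sits h/3 = 1.4/3 = 0.466667 m below the base (the top edge), so the centroid depth is h_c = 2.75 + 0.466667 = 3.21667 m.
A = ½ × 2.9 × 1.4 = 2.03 m².
Resultant F = γ·h_c·A = 14.11659 × 3.21667 × 2.03 = 92.1791 kN.
I_c = b·h³/36 = 2.9 × 1.4³/36 = 0.221044 m⁴.
Centre of pressure: y_p = y_c + I_c/(y_c·A) = 3.21667 + 0.221044/(3.21667 × 2.03) = 3.21667 + 0.0338514 = 3.25052 m along the plane.
The resultant acts 0.466667 + 0.0338514 = 0.500518 m (along the plate) below the hinge at the top edge, so the moment about the hinge is M = F × 0.500518 = 92.1791 × 0.500518 = 46.1373 kN·m.
A normal force at the bottom, 1.4 m from the hinge, must supply this moment: P = 46.1373/1.4 = 32.9552 kN.

P ≈ 33.0 kN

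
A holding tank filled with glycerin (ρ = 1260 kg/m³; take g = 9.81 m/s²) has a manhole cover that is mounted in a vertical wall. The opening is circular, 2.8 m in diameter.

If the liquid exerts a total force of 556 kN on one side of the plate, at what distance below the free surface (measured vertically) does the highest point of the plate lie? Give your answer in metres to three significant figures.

d_top ≈ 5.91 m

γ = ρg = 1260 × 9.81 / 1000 = 12.3606 kN/m³.
A = π(1.4)² = 6.15752 m².
From F = γ·h_c·A, the centroid depth is h_c = 556/(12.3606 × 6.15752) = 7.30515 m.
The centroid is at the centre, 1.4 m below the top of the plate, so the highest point sits at h_top = 7.30515 − 1.4 = 5.90515 m below the surface.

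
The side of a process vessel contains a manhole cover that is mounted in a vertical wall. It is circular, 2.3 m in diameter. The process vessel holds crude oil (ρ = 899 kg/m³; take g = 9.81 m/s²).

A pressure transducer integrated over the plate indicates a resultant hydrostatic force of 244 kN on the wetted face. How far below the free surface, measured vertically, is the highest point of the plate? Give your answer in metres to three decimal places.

d_top ≈ 5.509 m

γ = ρg = 899 × 9.81 / 1000 = 8.81919 kN/m³.
A = π(1.15)² = 4.15476 m².
From F = γ·h_c·A, the centroid depth is h_c = 244/(8.81919 × 4.15476) = 6.65909 m.
The centroid is at the centre, 1.15 m below the top of the plate, so the highest point sits at h_top = 6.65909 − 1.15 = 5.50909 m below the surface.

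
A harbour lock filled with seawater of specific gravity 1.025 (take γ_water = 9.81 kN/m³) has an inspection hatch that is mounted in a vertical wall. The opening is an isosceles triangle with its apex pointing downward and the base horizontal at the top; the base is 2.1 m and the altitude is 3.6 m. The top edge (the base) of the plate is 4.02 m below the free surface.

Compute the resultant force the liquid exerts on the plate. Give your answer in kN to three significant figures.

F ≈ 198 kN

γ = 1.025 × 9.81 = 10.05525 kN/m³.
With the apex down, the centroid sits h/3 = 3.6/3 = 1.2 m below the base (the top edge), so the centroid depth is h_c = 4.02 + 1.2 = 5.22 m.
A = ½ × 2.1 × 3.6 = 3.78 m².
Resultant F = γ·h_c·A = 10.05525 × 5.22 × 3.78 = 198.406 kN.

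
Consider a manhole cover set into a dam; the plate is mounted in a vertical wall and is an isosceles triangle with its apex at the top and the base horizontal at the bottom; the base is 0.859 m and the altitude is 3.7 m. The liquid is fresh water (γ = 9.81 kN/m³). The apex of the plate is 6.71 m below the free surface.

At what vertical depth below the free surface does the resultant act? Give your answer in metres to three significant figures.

γ = 9.81 kN/m³.
With the apex up, the centroid sits 2h/3 = 2 × 3.7/3 = 2.46667 m below the apex, so the centroid depth is h_c = 6.71 + 2.46667 = 9.17667 m.
A = ½ × 0.859 × 3.7 = 1.58915 m².
Resultant F = γ·h_c·A = 9.81 × 9.17667 × 1.58915 = 143.06 kN.
I_c = b·h³/36 = 0.859 × 3.7³/36 = 1.20864 m⁴.
Centre of pressure: y_p = y_c + I_c/(y_c·A) = 9.17667 + 1.20864/(9.17667 × 1.58915) = 9.17667 + 0.0828795 = 9.25955 m along the plane.

h_p = 9.26 m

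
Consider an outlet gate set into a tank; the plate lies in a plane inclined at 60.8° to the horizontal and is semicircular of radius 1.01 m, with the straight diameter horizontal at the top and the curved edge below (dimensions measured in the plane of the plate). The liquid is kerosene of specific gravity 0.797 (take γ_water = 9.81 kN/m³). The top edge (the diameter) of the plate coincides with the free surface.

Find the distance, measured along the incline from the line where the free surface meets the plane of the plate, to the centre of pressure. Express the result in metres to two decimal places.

y_p = 0.59 m

γ = 0.797 × 9.81 = 7.81857 kN/m³.
Let θ = 60.8° be the plate's angle to the horizontal; measure y along the incline from where the plane meets the free surface. Vertical depth h = y·sinθ with sinθ = 0.872922.
The centroid of a semicircle lies 4r/(3π) = 0.428657 m from the diameter, here below the top edge, so y_c = 0.428657 m and h_c = 0.428657 × 0.872922 = 0.374184 m.
A = πr²/2 = π × 1.01²/2 = 1.60237 m².
Resultant F = γ·h_c·A = 7.81857 × 0.374184 × 1.60237 = 4.68787 kN.
I_c = (π/8 − 8/(9π))·r⁴ = 0.109757 × 1.01⁴ = 0.114214 m⁴.
Centre of pressure: y_p = y_c + I_c/(y_c·A) = 0.428657 + 0.114214/(0.428657 × 1.60237) = 0.428657 + 0.166283 = 0.59494 m along the plane.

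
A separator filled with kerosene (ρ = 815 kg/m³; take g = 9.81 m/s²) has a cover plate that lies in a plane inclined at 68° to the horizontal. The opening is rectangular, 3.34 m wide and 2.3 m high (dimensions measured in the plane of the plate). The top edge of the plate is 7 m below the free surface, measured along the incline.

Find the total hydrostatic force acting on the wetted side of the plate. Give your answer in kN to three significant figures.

γ = ρg = 815 × 9.81 / 1000 = 7.99515 kN/m³.
Let θ = 68° be the plate's angle to the horizontal; measure y along the incline from where the plane meets the free surface. Vertical depth h = y·sinθ with sinθ = 0.927184.
The centroid lies 2.3/2 = 1.15 m below the top edge, so y_c = 7 + 1.15 = 8.15 m and h_c = 8.15 × 0.927184 = 7.55655 m.
A = 3.34 × 2.3 = 7.682 m².
Resultant F = γ·h_c·A = 7.99515 × 7.55655 × 7.682 = 464.114 kN.

F ≈ 464 kN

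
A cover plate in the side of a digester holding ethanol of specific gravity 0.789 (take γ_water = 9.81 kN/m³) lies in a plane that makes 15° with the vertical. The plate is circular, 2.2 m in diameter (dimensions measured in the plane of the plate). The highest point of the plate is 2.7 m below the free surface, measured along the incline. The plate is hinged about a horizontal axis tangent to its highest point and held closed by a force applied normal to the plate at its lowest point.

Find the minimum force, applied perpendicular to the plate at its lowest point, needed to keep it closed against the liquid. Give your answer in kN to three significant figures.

γ = 0.789 × 9.81 = 7.74009 kN/m³.
The plate makes 15° with the vertical, i.e. θ = 90° − 15° = 75° to the horizontal. Measuring y along the incline from the free-surface line, vertical depth h = y·sinθ with sinθ = 0.965926.
The centroid is at the centre, 1.1 m below the top of the plate, so y_c = 2.7 + 1.1 = 3.8 m and h_c = 3.8 × 0.965926 = 3.67052 m.
A = π(1.1)² = 3.80133 m².
Resultant F = γ·h_c·A = 7.74009 × 3.67052 × 3.80133 = 107.996 kN.
I_c = πr⁴/4 = π × 1.1⁴/4 = 1.1499 m⁴.
Centre of pressure: y_p = y_c + I_c/(y_c·A) = 3.8 + 1.1499/(3.8 × 3.80133) = 3.8 + 0.0796051 = 3.87961 m along the plane.
The resultant acts 1.1 + 0.0796051 = 1.17961 m (along the plate) below the hinge at the top edge, so the moment about the hinge is M = F × 1.17961 = 107.996 × 1.17961 = 127.393 kN·m.
A normal force at the bottom, 2.2 m from the hinge, must supply this moment: P = 127.393/2.2 = 57.9059 kN.

P ≈ 57.9 kN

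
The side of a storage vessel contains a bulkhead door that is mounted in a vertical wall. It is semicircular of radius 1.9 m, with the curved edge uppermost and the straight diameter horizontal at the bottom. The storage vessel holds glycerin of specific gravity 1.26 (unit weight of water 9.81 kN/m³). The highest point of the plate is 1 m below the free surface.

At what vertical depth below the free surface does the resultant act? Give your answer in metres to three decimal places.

h_p = 2.214 m

γ = 1.26 × 9.81 = 12.3606 kN/m³.
The centroid lies 4r/(3π) = 0.806385 m above the diameter, so r − 4r/(3π) = 1.9 − 0.806385 = 1.09361 m below the topmost point, so the centroid depth is h_c = 1 + 1.09361 = 2.09361 m.
A = πr²/2 = π × 1.9²/2 = 5.67057 m².
Resultant F = γ·h_c·A = 12.3606 × 2.09361 × 5.67057 = 146.745 kN.
I_c = (π/8 − 8/(9π))·r⁴ = 0.109757 × 1.9⁴ = 1.43036 m⁴.
Centre of pressure: y_p = y_c + I_c/(y_c·A) = 2.09361 + 1.43036/(2.09361 × 5.67057) = 2.09361 + 0.120482 = 2.21409 m along the plane.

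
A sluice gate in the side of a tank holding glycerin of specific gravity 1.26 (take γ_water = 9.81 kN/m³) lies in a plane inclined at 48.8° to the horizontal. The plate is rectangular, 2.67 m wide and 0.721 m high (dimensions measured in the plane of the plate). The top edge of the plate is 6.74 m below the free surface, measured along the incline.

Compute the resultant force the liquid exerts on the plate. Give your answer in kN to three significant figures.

F ≈ 127 kN

γ = 1.26 × 9.81 = 12.3606 kN/m³.
Let θ = 48.8° be the plate's angle to the horizontal; measure y along the incline from where the plane meets the free surface. Vertical depth h = y·sinθ with sinθ = 0.752415.
The centroid lies 0.721/2 = 0.3605 m below the top edge, so y_c = 6.74 + 0.3605 = 7.1005 m and h_c = 7.1005 × 0.752415 = 5.34252 m.
A = 2.67 × 0.721 = 1.92507 m².
Resultant F = γ·h_c·A = 12.3606 × 5.34252 × 1.92507 = 127.125 kN.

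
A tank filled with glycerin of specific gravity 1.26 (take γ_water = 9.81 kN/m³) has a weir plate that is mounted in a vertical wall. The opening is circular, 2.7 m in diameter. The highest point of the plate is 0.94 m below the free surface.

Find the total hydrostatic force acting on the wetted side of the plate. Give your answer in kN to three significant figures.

γ = 1.26 × 9.81 = 12.3606 kN/m³.
The centroid is at the centre, 1.35 m below the top of the plate, so the centroid depth is h_c = 0.94 + 1.35 = 2.29 m.
A = π(1.35)² = 5.72555 m².
Resultant F = γ·h_c·A = 12.3606 × 2.29 × 5.72555 = 162.066 kN.

F ≈ 162 kN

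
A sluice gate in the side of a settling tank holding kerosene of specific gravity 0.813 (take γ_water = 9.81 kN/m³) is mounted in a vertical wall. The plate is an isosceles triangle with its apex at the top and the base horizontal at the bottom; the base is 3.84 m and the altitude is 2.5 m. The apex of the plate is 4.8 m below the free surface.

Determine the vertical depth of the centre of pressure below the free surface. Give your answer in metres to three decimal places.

γ = 0.813 × 9.81 = 7.97553 kN/m³.
With the apex up, the centroid sits 2h/3 = 2 × 2.5/3 = 1.66667 m below the apex, so the centroid depth is h_c = 4.8 + 1.66667 = 6.46667 m.
A = ½ × 3.84 × 2.5 = 4.8 m².
Resultant F = γ·h_c·A = 7.97553 × 6.46667 × 4.8 = 247.561 kN.
I_c = b·h³/36 = 3.84 × 2.5³/36 = 1.66667 m⁴.
Centre of pressure: y_p = y_c + I_c/(y_c·A) = 6.46667 + 1.66667/(6.46667 × 4.8) = 6.46667 + 0.0536942 = 6.52036 m along the plane.

h_p = 6.520 m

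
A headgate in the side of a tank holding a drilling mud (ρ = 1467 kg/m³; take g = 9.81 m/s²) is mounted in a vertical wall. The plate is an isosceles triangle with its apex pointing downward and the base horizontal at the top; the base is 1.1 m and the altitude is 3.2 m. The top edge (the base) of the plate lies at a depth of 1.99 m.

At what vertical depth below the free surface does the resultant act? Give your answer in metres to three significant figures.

γ = ρg = 1467 × 9.81 / 1000 = 14.39127 kN/m³.
With the apex down, the centroid sits h/3 = 3.2/3 = 1.06667 m below the base (the top edge), so the centroid depth is h_c = 1.99 + 1.06667 = 3.05667 m.
A = ½ × 1.1 × 3.2 = 1.76 m².
Resultant F = γ·h_c·A = 14.39127 × 3.05667 × 1.76 = 77.4213 kN.
I_c = b·h³/36 = 1.1 × 3.2³/36 = 1.00124 m⁴.
Centre of pressure: y_p = y_c + I_c/(y_c·A) = 3.05667 + 1.00124/(3.05667 × 1.76) = 3.05667 + 0.186113 = 3.24278 m along the plane.

h_p = 3.24 m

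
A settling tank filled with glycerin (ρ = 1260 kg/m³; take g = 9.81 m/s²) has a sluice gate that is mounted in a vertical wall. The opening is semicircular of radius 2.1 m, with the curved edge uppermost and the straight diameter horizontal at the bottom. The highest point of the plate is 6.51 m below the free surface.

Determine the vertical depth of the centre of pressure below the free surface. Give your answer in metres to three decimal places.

γ = ρg = 1260 × 9.81 / 1000 = 12.3606 kN/m³.
The centroid lies 4r/(3π) = 0.891268 m above the diameter, so r − 4r/(3π) = 2.1 − 0.891268 = 1.20873 m below the topmost point, so the centroid depth is h_c = 6.51 + 1.20873 = 7.71873 m.
A = πr²/2 = π × 2.1²/2 = 6.92721 m².
Resultant F = γ·h_c·A = 12.3606 × 7.71873 × 6.92721 = 660.912 kN.
I_c = (π/8 − 8/(9π))·r⁴ = 0.109757 × 2.1⁴ = 2.13457 m⁴.
Centre of pressure: y_p = y_c + I_c/(y_c·A) = 7.71873 + 2.13457/(7.71873 × 6.92721) = 7.71873 + 0.0399214 = 7.75865 m along the plane.

h_p = 7.759 m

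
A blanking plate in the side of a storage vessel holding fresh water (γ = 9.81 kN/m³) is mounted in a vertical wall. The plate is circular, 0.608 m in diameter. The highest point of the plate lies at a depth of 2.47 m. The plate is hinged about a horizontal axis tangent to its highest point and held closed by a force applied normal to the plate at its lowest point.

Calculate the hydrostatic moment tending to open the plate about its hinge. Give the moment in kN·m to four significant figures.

γ = 9.81 kN/m³.
The centroid is at the centre, 0.304 m below the top of the plate, so the centroid depth is h_c = 2.47 + 0.304 = 2.774 m.
A = π(0.304)² = 0.290333 m².
Resultant F = γ·h_c·A = 9.81 × 2.774 × 0.290333 = 7.90081 kN.
I_c = πr⁴/4 = π × 0.304⁴/4 = 0.00670786 m⁴.
Centre of pressure: y_p = y_c + I_c/(y_c·A) = 2.774 + 0.00670786/(2.774 × 0.290333) = 2.774 + 0.00832878 = 2.78233 m along the plane.
The resultant acts 0.304 + 0.00832878 = 0.312329 m (along the plate) below the hinge at the top edge, so the moment about the hinge is M = F × 0.312329 = 7.90081 × 0.312329 = 2.46765 kN·m.

M ≈ 2.468 kN·m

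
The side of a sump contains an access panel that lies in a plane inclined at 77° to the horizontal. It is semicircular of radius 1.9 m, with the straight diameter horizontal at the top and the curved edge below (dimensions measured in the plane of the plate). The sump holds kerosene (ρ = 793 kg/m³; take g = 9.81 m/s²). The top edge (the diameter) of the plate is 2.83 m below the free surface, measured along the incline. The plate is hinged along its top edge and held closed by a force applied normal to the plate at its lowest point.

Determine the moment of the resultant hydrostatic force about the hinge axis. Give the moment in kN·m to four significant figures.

γ = ρg = 793 × 9.81 / 1000 = 7.77933 kN/m³.
Let θ = 77° be the plate's angle to the horizontal; measure y along the incline from where the plane meets the free surface. Vertical depth h = y·sinθ with sinθ = 0.974370.
The centroid of a semicircle lies 4r/(3π) = 0.806385 m from the diameter, here below the top edge, so y_c = 2.83 + 0.806385 = 3.63639 m and h_c = 3.63639 × 0.974370 = 3.54319 m.
A = πr²/2 = π × 1.9²/2 = 5.67057 m².
Resultant F = γ·h_c·A = 7.77933 × 3.54319 × 5.67057 = 156.302 kN.
I_c = (π/8 − 8/(9π))·r⁴ = 0.109757 × 1.9⁴ = 1.43036 m⁴.
Centre of pressure: y_p = y_c + I_c/(y_c·A) = 3.63639 + 1.43036/(3.63639 × 5.67057) = 3.63639 + 0.0693662 = 3.70576 m along the plane.
The resultant acts 0.806385 + 0.0693662 = 0.875751 m (along the plate) below the hinge at the top edge, so the moment about the hinge is M = F × 0.875751 = 156.302 × 0.875751 = 136.882 kN·m.

M ≈ 136.9 kN·m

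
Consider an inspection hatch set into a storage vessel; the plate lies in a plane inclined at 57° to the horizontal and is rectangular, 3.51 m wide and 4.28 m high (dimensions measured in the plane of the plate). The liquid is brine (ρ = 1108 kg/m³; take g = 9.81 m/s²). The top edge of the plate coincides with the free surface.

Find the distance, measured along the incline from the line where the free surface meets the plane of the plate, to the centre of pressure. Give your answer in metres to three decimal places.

y_p = 2.853 m

γ = ρg = 1108 × 9.81 / 1000 = 10.86948 kN/m³.
Let θ = 57° be the plate's angle to the horizontal; measure y along the incline from where the plane meets the free surface. Vertical depth h = y·sinθ with sinθ = 0.838671.
The centroid lies 4.28/2 = 2.14 m below the top edge, so y_c = 2.14 m and h_c = 2.14 × 0.838671 = 1.79476 m.
A = 3.51 × 4.28 = 15.0228 m².
Resultant F = γ·h_c·A = 10.86948 × 1.79476 × 15.0228 = 293.066 kN.
I_c = b·h³/12 = 3.51 × 4.28³/12 = 22.9328 m⁴.
Centre of pressure: y_p = y_c + I_c/(y_c·A) = 2.14 + 22.9328/(2.14 × 15.0228) = 2.14 + 0.713333 = 2.85333 m along the plane.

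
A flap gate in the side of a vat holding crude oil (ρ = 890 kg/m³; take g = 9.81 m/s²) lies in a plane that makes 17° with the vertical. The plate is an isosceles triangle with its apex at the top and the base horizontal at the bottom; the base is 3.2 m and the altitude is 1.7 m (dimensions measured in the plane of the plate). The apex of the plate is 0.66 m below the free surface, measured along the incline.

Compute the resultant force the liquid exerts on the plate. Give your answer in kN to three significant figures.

F ≈ 40.7 kN

γ = ρg = 890 × 9.81 / 1000 = 8.7309 kN/m³.
The plate makes 17° with the vertical, i.e. θ = 90° − 17° = 73° to the horizontal. Measuring y along the incline from the free-surface line, vertical depth h = y·sinθ with sinθ = 0.956305.
With the apex up, the centroid sits 2h/3 = 2 × 1.7/3 = 1.13333 m below the apex, so y_c = 0.66 + 1.13333 = 1.79333 m and h_c = 1.79333 × 0.956305 = 1.71497 m.
A = ½ × 3.2 × 1.7 = 2.72 m².
Resultant F = γ·h_c·A = 8.7309 × 1.71497 × 2.72 = 40.7272 kN.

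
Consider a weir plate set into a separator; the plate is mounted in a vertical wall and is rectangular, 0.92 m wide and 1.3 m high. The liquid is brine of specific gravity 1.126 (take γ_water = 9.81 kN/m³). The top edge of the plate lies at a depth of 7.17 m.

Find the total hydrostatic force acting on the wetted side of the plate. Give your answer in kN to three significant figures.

γ = 1.126 × 9.81 = 11.04606 kN/m³.
The centroid lies 1.3/2 = 0.65 m below the top edge, so the centroid depth is h_c = 7.17 + 0.65 = 7.82 m.
A = 0.92 × 1.3 = 1.196 m².
Resultant F = γ·h_c·A = 11.04606 × 7.82 × 1.196 = 103.311 kN.

F ≈ 103 kN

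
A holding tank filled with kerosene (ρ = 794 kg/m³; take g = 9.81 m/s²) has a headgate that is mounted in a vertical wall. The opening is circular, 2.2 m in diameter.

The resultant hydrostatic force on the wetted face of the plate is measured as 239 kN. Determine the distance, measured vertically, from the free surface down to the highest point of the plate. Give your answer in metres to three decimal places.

γ = ρg = 794 × 9.81 / 1000 = 7.78914 kN/m³.
A = π(1.1)² = 3.80133 m².
From F = γ·h_c·A, the centroid depth is h_c = 239/(7.78914 × 3.80133) = 8.07185 m.
The centroid is at the centre, 1.1 m below the top of the plate, so the highest point sits at h_top = 8.07185 − 1.1 = 6.97185 m below the surface.

d_top ≈ 6.972 m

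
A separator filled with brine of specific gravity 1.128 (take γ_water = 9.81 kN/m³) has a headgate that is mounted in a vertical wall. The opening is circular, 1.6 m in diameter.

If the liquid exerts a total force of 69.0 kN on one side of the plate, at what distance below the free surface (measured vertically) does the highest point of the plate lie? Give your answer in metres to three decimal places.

d_top ≈ 2.301 m

γ = 1.128 × 9.81 = 11.06568 kN/m³.
A = π(0.8)² = 2.01062 m².
From F = γ·h_c·A, the centroid depth is h_c = 69.0/(11.06568 × 2.01062) = 3.10128 m.
The centroid is at the centre, 0.8 m below the top of the plate, so the highest point sits at h_top = 3.10128 − 0.8 = 2.30128 m below the surface.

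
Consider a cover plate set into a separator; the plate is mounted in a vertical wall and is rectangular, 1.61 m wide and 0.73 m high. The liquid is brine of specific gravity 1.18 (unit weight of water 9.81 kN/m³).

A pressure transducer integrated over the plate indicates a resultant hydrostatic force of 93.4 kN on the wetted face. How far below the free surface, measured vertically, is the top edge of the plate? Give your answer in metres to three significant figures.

d_top ≈ 6.50 m

γ = 1.18 × 9.81 = 11.5758 kN/m³.
A = 1.61 × 0.73 = 1.1753 m².
From F = γ·h_c·A, the centroid depth is h_c = 93.4/(11.5758 × 1.1753) = 6.8651 m.
The centroid lies 0.73/2 = 0.365 m below the top edge, so the top edge sits at h_top = 6.8651 − 0.365 = 6.5001 m below the surface.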